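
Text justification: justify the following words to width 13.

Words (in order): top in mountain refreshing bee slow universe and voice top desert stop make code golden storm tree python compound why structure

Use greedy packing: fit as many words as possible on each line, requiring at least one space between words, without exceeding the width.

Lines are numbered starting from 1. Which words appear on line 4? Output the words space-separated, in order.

Answer: bee slow

Derivation:
Line 1: ['top', 'in'] (min_width=6, slack=7)
Line 2: ['mountain'] (min_width=8, slack=5)
Line 3: ['refreshing'] (min_width=10, slack=3)
Line 4: ['bee', 'slow'] (min_width=8, slack=5)
Line 5: ['universe', 'and'] (min_width=12, slack=1)
Line 6: ['voice', 'top'] (min_width=9, slack=4)
Line 7: ['desert', 'stop'] (min_width=11, slack=2)
Line 8: ['make', 'code'] (min_width=9, slack=4)
Line 9: ['golden', 'storm'] (min_width=12, slack=1)
Line 10: ['tree', 'python'] (min_width=11, slack=2)
Line 11: ['compound', 'why'] (min_width=12, slack=1)
Line 12: ['structure'] (min_width=9, slack=4)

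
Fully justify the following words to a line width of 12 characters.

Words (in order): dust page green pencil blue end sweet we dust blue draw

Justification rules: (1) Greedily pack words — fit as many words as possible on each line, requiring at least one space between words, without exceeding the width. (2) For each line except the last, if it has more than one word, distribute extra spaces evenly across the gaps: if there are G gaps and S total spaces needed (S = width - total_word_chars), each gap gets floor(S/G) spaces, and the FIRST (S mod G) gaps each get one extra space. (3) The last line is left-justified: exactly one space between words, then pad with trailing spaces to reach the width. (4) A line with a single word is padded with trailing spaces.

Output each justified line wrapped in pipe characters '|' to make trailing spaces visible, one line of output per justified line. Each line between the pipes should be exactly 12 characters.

Answer: |dust    page|
|green pencil|
|blue     end|
|sweet     we|
|dust    blue|
|draw        |

Derivation:
Line 1: ['dust', 'page'] (min_width=9, slack=3)
Line 2: ['green', 'pencil'] (min_width=12, slack=0)
Line 3: ['blue', 'end'] (min_width=8, slack=4)
Line 4: ['sweet', 'we'] (min_width=8, slack=4)
Line 5: ['dust', 'blue'] (min_width=9, slack=3)
Line 6: ['draw'] (min_width=4, slack=8)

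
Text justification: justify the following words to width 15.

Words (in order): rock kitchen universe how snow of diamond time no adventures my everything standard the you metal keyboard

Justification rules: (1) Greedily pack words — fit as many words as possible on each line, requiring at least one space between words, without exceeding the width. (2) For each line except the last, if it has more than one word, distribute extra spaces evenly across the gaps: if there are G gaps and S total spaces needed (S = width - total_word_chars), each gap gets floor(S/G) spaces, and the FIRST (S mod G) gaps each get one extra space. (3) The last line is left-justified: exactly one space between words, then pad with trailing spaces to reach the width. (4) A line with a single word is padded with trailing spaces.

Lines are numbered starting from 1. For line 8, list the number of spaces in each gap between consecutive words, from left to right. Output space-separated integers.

Answer: 7

Derivation:
Line 1: ['rock', 'kitchen'] (min_width=12, slack=3)
Line 2: ['universe', 'how'] (min_width=12, slack=3)
Line 3: ['snow', 'of', 'diamond'] (min_width=15, slack=0)
Line 4: ['time', 'no'] (min_width=7, slack=8)
Line 5: ['adventures', 'my'] (min_width=13, slack=2)
Line 6: ['everything'] (min_width=10, slack=5)
Line 7: ['standard', 'the'] (min_width=12, slack=3)
Line 8: ['you', 'metal'] (min_width=9, slack=6)
Line 9: ['keyboard'] (min_width=8, slack=7)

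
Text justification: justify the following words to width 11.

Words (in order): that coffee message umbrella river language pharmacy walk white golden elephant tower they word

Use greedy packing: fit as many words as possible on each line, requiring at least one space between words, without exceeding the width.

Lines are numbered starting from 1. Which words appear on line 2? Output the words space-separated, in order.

Line 1: ['that', 'coffee'] (min_width=11, slack=0)
Line 2: ['message'] (min_width=7, slack=4)
Line 3: ['umbrella'] (min_width=8, slack=3)
Line 4: ['river'] (min_width=5, slack=6)
Line 5: ['language'] (min_width=8, slack=3)
Line 6: ['pharmacy'] (min_width=8, slack=3)
Line 7: ['walk', 'white'] (min_width=10, slack=1)
Line 8: ['golden'] (min_width=6, slack=5)
Line 9: ['elephant'] (min_width=8, slack=3)
Line 10: ['tower', 'they'] (min_width=10, slack=1)
Line 11: ['word'] (min_width=4, slack=7)

Answer: message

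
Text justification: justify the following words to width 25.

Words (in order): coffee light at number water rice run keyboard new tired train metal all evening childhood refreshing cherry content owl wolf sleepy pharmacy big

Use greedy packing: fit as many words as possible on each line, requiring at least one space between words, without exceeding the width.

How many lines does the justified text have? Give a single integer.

Answer: 7

Derivation:
Line 1: ['coffee', 'light', 'at', 'number'] (min_width=22, slack=3)
Line 2: ['water', 'rice', 'run', 'keyboard'] (min_width=23, slack=2)
Line 3: ['new', 'tired', 'train', 'metal', 'all'] (min_width=25, slack=0)
Line 4: ['evening', 'childhood'] (min_width=17, slack=8)
Line 5: ['refreshing', 'cherry', 'content'] (min_width=25, slack=0)
Line 6: ['owl', 'wolf', 'sleepy', 'pharmacy'] (min_width=24, slack=1)
Line 7: ['big'] (min_width=3, slack=22)
Total lines: 7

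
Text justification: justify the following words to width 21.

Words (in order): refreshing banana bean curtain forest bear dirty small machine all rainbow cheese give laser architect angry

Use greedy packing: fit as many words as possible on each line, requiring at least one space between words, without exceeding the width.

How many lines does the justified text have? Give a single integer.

Answer: 6

Derivation:
Line 1: ['refreshing', 'banana'] (min_width=17, slack=4)
Line 2: ['bean', 'curtain', 'forest'] (min_width=19, slack=2)
Line 3: ['bear', 'dirty', 'small'] (min_width=16, slack=5)
Line 4: ['machine', 'all', 'rainbow'] (min_width=19, slack=2)
Line 5: ['cheese', 'give', 'laser'] (min_width=17, slack=4)
Line 6: ['architect', 'angry'] (min_width=15, slack=6)
Total lines: 6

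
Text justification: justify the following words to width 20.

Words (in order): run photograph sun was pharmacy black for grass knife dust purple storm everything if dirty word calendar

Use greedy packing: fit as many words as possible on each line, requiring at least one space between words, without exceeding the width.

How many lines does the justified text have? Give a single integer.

Answer: 6

Derivation:
Line 1: ['run', 'photograph', 'sun'] (min_width=18, slack=2)
Line 2: ['was', 'pharmacy', 'black'] (min_width=18, slack=2)
Line 3: ['for', 'grass', 'knife', 'dust'] (min_width=20, slack=0)
Line 4: ['purple', 'storm'] (min_width=12, slack=8)
Line 5: ['everything', 'if', 'dirty'] (min_width=19, slack=1)
Line 6: ['word', 'calendar'] (min_width=13, slack=7)
Total lines: 6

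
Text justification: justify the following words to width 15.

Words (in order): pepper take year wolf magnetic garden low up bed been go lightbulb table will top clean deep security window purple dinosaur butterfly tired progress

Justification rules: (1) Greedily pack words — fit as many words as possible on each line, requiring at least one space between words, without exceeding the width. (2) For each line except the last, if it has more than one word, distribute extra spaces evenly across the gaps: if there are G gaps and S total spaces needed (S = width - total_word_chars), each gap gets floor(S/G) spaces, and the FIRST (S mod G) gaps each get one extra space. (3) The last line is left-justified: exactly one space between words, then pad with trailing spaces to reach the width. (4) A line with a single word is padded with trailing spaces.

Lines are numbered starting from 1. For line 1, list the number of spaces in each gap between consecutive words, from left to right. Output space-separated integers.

Line 1: ['pepper', 'take'] (min_width=11, slack=4)
Line 2: ['year', 'wolf'] (min_width=9, slack=6)
Line 3: ['magnetic', 'garden'] (min_width=15, slack=0)
Line 4: ['low', 'up', 'bed', 'been'] (min_width=15, slack=0)
Line 5: ['go', 'lightbulb'] (min_width=12, slack=3)
Line 6: ['table', 'will', 'top'] (min_width=14, slack=1)
Line 7: ['clean', 'deep'] (min_width=10, slack=5)
Line 8: ['security', 'window'] (min_width=15, slack=0)
Line 9: ['purple', 'dinosaur'] (min_width=15, slack=0)
Line 10: ['butterfly', 'tired'] (min_width=15, slack=0)
Line 11: ['progress'] (min_width=8, slack=7)

Answer: 5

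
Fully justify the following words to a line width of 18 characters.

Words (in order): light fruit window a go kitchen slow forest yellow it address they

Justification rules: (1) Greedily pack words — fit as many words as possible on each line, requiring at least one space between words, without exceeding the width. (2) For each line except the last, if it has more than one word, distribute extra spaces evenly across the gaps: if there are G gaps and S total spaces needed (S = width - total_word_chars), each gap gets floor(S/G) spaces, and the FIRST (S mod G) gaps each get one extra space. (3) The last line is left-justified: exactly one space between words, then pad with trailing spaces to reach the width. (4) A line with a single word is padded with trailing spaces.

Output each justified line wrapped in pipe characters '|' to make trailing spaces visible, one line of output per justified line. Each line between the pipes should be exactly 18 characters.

Line 1: ['light', 'fruit', 'window'] (min_width=18, slack=0)
Line 2: ['a', 'go', 'kitchen', 'slow'] (min_width=17, slack=1)
Line 3: ['forest', 'yellow', 'it'] (min_width=16, slack=2)
Line 4: ['address', 'they'] (min_width=12, slack=6)

Answer: |light fruit window|
|a  go kitchen slow|
|forest  yellow  it|
|address they      |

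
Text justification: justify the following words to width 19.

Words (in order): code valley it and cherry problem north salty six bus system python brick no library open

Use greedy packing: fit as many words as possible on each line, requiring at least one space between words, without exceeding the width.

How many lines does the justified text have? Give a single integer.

Line 1: ['code', 'valley', 'it', 'and'] (min_width=18, slack=1)
Line 2: ['cherry', 'problem'] (min_width=14, slack=5)
Line 3: ['north', 'salty', 'six', 'bus'] (min_width=19, slack=0)
Line 4: ['system', 'python', 'brick'] (min_width=19, slack=0)
Line 5: ['no', 'library', 'open'] (min_width=15, slack=4)
Total lines: 5

Answer: 5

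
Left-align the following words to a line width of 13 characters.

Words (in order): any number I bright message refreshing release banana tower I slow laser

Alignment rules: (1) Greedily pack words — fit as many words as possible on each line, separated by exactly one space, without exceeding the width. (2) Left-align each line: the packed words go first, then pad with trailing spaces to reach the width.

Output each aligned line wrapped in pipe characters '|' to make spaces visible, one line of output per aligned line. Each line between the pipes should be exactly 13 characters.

Line 1: ['any', 'number', 'I'] (min_width=12, slack=1)
Line 2: ['bright'] (min_width=6, slack=7)
Line 3: ['message'] (min_width=7, slack=6)
Line 4: ['refreshing'] (min_width=10, slack=3)
Line 5: ['release'] (min_width=7, slack=6)
Line 6: ['banana', 'tower'] (min_width=12, slack=1)
Line 7: ['I', 'slow', 'laser'] (min_width=12, slack=1)

Answer: |any number I |
|bright       |
|message      |
|refreshing   |
|release      |
|banana tower |
|I slow laser |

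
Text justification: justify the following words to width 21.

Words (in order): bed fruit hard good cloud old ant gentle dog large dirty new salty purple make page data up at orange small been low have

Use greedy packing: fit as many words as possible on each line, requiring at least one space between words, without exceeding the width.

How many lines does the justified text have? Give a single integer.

Line 1: ['bed', 'fruit', 'hard', 'good'] (min_width=19, slack=2)
Line 2: ['cloud', 'old', 'ant', 'gentle'] (min_width=20, slack=1)
Line 3: ['dog', 'large', 'dirty', 'new'] (min_width=19, slack=2)
Line 4: ['salty', 'purple', 'make'] (min_width=17, slack=4)
Line 5: ['page', 'data', 'up', 'at'] (min_width=15, slack=6)
Line 6: ['orange', 'small', 'been', 'low'] (min_width=21, slack=0)
Line 7: ['have'] (min_width=4, slack=17)
Total lines: 7

Answer: 7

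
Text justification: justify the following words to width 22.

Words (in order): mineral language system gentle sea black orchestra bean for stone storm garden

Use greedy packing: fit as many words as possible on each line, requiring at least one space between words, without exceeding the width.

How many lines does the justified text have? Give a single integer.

Answer: 4

Derivation:
Line 1: ['mineral', 'language'] (min_width=16, slack=6)
Line 2: ['system', 'gentle', 'sea'] (min_width=17, slack=5)
Line 3: ['black', 'orchestra', 'bean'] (min_width=20, slack=2)
Line 4: ['for', 'stone', 'storm', 'garden'] (min_width=22, slack=0)
Total lines: 4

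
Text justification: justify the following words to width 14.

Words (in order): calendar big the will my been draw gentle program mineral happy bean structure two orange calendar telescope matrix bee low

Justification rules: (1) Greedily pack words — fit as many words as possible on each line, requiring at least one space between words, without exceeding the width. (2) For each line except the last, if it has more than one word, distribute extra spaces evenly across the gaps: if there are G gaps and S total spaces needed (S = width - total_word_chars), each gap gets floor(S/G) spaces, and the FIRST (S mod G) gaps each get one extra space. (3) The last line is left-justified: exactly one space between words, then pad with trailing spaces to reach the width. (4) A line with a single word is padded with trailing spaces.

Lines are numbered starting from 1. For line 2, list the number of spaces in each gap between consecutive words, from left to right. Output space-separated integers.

Answer: 3 2

Derivation:
Line 1: ['calendar', 'big'] (min_width=12, slack=2)
Line 2: ['the', 'will', 'my'] (min_width=11, slack=3)
Line 3: ['been', 'draw'] (min_width=9, slack=5)
Line 4: ['gentle', 'program'] (min_width=14, slack=0)
Line 5: ['mineral', 'happy'] (min_width=13, slack=1)
Line 6: ['bean', 'structure'] (min_width=14, slack=0)
Line 7: ['two', 'orange'] (min_width=10, slack=4)
Line 8: ['calendar'] (min_width=8, slack=6)
Line 9: ['telescope'] (min_width=9, slack=5)
Line 10: ['matrix', 'bee', 'low'] (min_width=14, slack=0)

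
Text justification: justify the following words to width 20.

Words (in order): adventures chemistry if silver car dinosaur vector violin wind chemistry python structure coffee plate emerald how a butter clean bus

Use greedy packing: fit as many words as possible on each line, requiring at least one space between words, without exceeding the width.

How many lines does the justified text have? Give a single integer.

Line 1: ['adventures', 'chemistry'] (min_width=20, slack=0)
Line 2: ['if', 'silver', 'car'] (min_width=13, slack=7)
Line 3: ['dinosaur', 'vector'] (min_width=15, slack=5)
Line 4: ['violin', 'wind'] (min_width=11, slack=9)
Line 5: ['chemistry', 'python'] (min_width=16, slack=4)
Line 6: ['structure', 'coffee'] (min_width=16, slack=4)
Line 7: ['plate', 'emerald', 'how', 'a'] (min_width=19, slack=1)
Line 8: ['butter', 'clean', 'bus'] (min_width=16, slack=4)
Total lines: 8

Answer: 8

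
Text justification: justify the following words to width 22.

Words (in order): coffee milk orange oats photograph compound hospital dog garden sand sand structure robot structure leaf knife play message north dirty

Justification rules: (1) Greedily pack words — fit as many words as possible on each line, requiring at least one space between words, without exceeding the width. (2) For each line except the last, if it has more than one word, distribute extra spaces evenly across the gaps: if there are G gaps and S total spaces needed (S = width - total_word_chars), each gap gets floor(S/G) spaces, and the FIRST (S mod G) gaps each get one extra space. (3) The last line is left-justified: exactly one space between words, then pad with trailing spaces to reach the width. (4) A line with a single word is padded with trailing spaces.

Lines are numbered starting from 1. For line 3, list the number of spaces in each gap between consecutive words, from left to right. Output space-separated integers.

Answer: 2 1

Derivation:
Line 1: ['coffee', 'milk', 'orange'] (min_width=18, slack=4)
Line 2: ['oats', 'photograph'] (min_width=15, slack=7)
Line 3: ['compound', 'hospital', 'dog'] (min_width=21, slack=1)
Line 4: ['garden', 'sand', 'sand'] (min_width=16, slack=6)
Line 5: ['structure', 'robot'] (min_width=15, slack=7)
Line 6: ['structure', 'leaf', 'knife'] (min_width=20, slack=2)
Line 7: ['play', 'message', 'north'] (min_width=18, slack=4)
Line 8: ['dirty'] (min_width=5, slack=17)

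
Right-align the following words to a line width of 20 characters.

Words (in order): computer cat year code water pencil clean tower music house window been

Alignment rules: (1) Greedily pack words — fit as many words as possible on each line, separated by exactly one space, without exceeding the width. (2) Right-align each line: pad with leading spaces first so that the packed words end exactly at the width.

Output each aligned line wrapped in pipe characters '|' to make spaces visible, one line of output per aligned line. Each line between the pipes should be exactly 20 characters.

Answer: |   computer cat year|
|   code water pencil|
|   clean tower music|
|   house window been|

Derivation:
Line 1: ['computer', 'cat', 'year'] (min_width=17, slack=3)
Line 2: ['code', 'water', 'pencil'] (min_width=17, slack=3)
Line 3: ['clean', 'tower', 'music'] (min_width=17, slack=3)
Line 4: ['house', 'window', 'been'] (min_width=17, slack=3)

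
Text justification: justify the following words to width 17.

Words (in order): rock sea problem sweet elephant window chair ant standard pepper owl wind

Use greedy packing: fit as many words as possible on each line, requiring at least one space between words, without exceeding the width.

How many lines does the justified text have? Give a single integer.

Line 1: ['rock', 'sea', 'problem'] (min_width=16, slack=1)
Line 2: ['sweet', 'elephant'] (min_width=14, slack=3)
Line 3: ['window', 'chair', 'ant'] (min_width=16, slack=1)
Line 4: ['standard', 'pepper'] (min_width=15, slack=2)
Line 5: ['owl', 'wind'] (min_width=8, slack=9)
Total lines: 5

Answer: 5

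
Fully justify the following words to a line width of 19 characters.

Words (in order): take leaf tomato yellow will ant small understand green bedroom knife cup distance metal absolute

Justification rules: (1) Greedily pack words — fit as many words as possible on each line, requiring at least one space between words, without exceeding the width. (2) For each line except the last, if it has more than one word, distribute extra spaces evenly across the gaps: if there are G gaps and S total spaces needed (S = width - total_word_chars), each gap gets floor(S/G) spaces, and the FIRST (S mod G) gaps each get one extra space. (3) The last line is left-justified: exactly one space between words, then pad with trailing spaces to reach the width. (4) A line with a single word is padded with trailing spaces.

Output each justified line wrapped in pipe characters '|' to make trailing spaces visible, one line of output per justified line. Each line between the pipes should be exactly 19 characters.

Answer: |take   leaf  tomato|
|yellow   will   ant|
|small    understand|
|green bedroom knife|
|cup  distance metal|
|absolute           |

Derivation:
Line 1: ['take', 'leaf', 'tomato'] (min_width=16, slack=3)
Line 2: ['yellow', 'will', 'ant'] (min_width=15, slack=4)
Line 3: ['small', 'understand'] (min_width=16, slack=3)
Line 4: ['green', 'bedroom', 'knife'] (min_width=19, slack=0)
Line 5: ['cup', 'distance', 'metal'] (min_width=18, slack=1)
Line 6: ['absolute'] (min_width=8, slack=11)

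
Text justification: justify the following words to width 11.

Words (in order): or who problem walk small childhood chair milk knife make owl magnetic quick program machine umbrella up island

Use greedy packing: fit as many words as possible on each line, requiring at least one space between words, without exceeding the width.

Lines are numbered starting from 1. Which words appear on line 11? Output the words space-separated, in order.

Answer: machine

Derivation:
Line 1: ['or', 'who'] (min_width=6, slack=5)
Line 2: ['problem'] (min_width=7, slack=4)
Line 3: ['walk', 'small'] (min_width=10, slack=1)
Line 4: ['childhood'] (min_width=9, slack=2)
Line 5: ['chair', 'milk'] (min_width=10, slack=1)
Line 6: ['knife', 'make'] (min_width=10, slack=1)
Line 7: ['owl'] (min_width=3, slack=8)
Line 8: ['magnetic'] (min_width=8, slack=3)
Line 9: ['quick'] (min_width=5, slack=6)
Line 10: ['program'] (min_width=7, slack=4)
Line 11: ['machine'] (min_width=7, slack=4)
Line 12: ['umbrella', 'up'] (min_width=11, slack=0)
Line 13: ['island'] (min_width=6, slack=5)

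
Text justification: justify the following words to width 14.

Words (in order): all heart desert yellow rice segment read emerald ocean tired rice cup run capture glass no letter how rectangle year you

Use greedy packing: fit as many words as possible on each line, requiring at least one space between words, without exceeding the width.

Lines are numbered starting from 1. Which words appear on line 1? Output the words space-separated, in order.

Line 1: ['all', 'heart'] (min_width=9, slack=5)
Line 2: ['desert', 'yellow'] (min_width=13, slack=1)
Line 3: ['rice', 'segment'] (min_width=12, slack=2)
Line 4: ['read', 'emerald'] (min_width=12, slack=2)
Line 5: ['ocean', 'tired'] (min_width=11, slack=3)
Line 6: ['rice', 'cup', 'run'] (min_width=12, slack=2)
Line 7: ['capture', 'glass'] (min_width=13, slack=1)
Line 8: ['no', 'letter', 'how'] (min_width=13, slack=1)
Line 9: ['rectangle', 'year'] (min_width=14, slack=0)
Line 10: ['you'] (min_width=3, slack=11)

Answer: all heart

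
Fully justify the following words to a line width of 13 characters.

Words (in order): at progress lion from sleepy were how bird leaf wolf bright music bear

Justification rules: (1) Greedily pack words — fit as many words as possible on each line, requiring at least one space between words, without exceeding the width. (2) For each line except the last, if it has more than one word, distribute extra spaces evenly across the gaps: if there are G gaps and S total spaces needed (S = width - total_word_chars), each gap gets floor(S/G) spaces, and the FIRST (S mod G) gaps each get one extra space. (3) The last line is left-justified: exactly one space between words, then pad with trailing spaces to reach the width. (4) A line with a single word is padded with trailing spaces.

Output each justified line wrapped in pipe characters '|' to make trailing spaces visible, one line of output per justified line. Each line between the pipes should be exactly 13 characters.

Answer: |at   progress|
|lion     from|
|sleepy   were|
|how bird leaf|
|wolf   bright|
|music bear   |

Derivation:
Line 1: ['at', 'progress'] (min_width=11, slack=2)
Line 2: ['lion', 'from'] (min_width=9, slack=4)
Line 3: ['sleepy', 'were'] (min_width=11, slack=2)
Line 4: ['how', 'bird', 'leaf'] (min_width=13, slack=0)
Line 5: ['wolf', 'bright'] (min_width=11, slack=2)
Line 6: ['music', 'bear'] (min_width=10, slack=3)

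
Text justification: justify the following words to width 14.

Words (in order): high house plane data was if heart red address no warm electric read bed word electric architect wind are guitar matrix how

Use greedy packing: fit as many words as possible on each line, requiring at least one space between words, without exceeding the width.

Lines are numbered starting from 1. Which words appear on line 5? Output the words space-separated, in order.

Line 1: ['high', 'house'] (min_width=10, slack=4)
Line 2: ['plane', 'data', 'was'] (min_width=14, slack=0)
Line 3: ['if', 'heart', 'red'] (min_width=12, slack=2)
Line 4: ['address', 'no'] (min_width=10, slack=4)
Line 5: ['warm', 'electric'] (min_width=13, slack=1)
Line 6: ['read', 'bed', 'word'] (min_width=13, slack=1)
Line 7: ['electric'] (min_width=8, slack=6)
Line 8: ['architect', 'wind'] (min_width=14, slack=0)
Line 9: ['are', 'guitar'] (min_width=10, slack=4)
Line 10: ['matrix', 'how'] (min_width=10, slack=4)

Answer: warm electric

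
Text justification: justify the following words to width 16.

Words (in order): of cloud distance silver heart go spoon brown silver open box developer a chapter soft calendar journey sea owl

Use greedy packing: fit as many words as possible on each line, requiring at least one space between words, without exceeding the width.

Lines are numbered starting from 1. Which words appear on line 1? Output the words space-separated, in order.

Line 1: ['of', 'cloud'] (min_width=8, slack=8)
Line 2: ['distance', 'silver'] (min_width=15, slack=1)
Line 3: ['heart', 'go', 'spoon'] (min_width=14, slack=2)
Line 4: ['brown', 'silver'] (min_width=12, slack=4)
Line 5: ['open', 'box'] (min_width=8, slack=8)
Line 6: ['developer', 'a'] (min_width=11, slack=5)
Line 7: ['chapter', 'soft'] (min_width=12, slack=4)
Line 8: ['calendar', 'journey'] (min_width=16, slack=0)
Line 9: ['sea', 'owl'] (min_width=7, slack=9)

Answer: of cloud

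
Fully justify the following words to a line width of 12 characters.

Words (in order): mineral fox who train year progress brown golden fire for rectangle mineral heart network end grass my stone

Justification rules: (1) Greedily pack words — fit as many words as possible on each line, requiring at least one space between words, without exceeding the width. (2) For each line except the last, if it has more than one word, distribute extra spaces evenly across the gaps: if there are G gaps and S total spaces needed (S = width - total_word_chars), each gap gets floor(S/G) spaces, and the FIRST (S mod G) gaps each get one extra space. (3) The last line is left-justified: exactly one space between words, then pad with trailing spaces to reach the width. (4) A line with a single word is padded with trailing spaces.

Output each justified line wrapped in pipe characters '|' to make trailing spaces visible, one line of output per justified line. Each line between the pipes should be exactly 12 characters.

Line 1: ['mineral', 'fox'] (min_width=11, slack=1)
Line 2: ['who', 'train'] (min_width=9, slack=3)
Line 3: ['year'] (min_width=4, slack=8)
Line 4: ['progress'] (min_width=8, slack=4)
Line 5: ['brown', 'golden'] (min_width=12, slack=0)
Line 6: ['fire', 'for'] (min_width=8, slack=4)
Line 7: ['rectangle'] (min_width=9, slack=3)
Line 8: ['mineral'] (min_width=7, slack=5)
Line 9: ['heart'] (min_width=5, slack=7)
Line 10: ['network', 'end'] (min_width=11, slack=1)
Line 11: ['grass', 'my'] (min_width=8, slack=4)
Line 12: ['stone'] (min_width=5, slack=7)

Answer: |mineral  fox|
|who    train|
|year        |
|progress    |
|brown golden|
|fire     for|
|rectangle   |
|mineral     |
|heart       |
|network  end|
|grass     my|
|stone       |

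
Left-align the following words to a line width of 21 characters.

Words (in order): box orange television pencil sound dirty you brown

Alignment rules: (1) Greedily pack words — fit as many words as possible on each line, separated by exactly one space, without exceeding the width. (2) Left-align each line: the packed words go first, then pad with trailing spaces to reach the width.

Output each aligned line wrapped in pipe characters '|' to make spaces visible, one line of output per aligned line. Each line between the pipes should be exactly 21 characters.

Line 1: ['box', 'orange', 'television'] (min_width=21, slack=0)
Line 2: ['pencil', 'sound', 'dirty'] (min_width=18, slack=3)
Line 3: ['you', 'brown'] (min_width=9, slack=12)

Answer: |box orange television|
|pencil sound dirty   |
|you brown            |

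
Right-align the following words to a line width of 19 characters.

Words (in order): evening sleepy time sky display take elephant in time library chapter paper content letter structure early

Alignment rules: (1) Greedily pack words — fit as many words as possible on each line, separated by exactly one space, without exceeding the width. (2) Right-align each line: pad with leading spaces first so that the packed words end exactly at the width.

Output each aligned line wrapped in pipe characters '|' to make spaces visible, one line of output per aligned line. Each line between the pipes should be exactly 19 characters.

Answer: |evening sleepy time|
|   sky display take|
|   elephant in time|
|    library chapter|
|      paper content|
|   letter structure|
|              early|

Derivation:
Line 1: ['evening', 'sleepy', 'time'] (min_width=19, slack=0)
Line 2: ['sky', 'display', 'take'] (min_width=16, slack=3)
Line 3: ['elephant', 'in', 'time'] (min_width=16, slack=3)
Line 4: ['library', 'chapter'] (min_width=15, slack=4)
Line 5: ['paper', 'content'] (min_width=13, slack=6)
Line 6: ['letter', 'structure'] (min_width=16, slack=3)
Line 7: ['early'] (min_width=5, slack=14)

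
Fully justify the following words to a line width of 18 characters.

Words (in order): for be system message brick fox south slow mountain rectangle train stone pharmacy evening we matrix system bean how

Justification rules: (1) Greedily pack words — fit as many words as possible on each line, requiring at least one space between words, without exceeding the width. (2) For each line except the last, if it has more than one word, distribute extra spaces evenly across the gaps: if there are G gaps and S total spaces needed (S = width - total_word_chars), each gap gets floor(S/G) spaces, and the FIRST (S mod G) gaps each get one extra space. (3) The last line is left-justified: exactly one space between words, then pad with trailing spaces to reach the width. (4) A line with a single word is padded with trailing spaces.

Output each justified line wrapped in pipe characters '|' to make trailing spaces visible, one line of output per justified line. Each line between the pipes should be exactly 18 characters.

Answer: |for    be   system|
|message  brick fox|
|south         slow|
|mountain rectangle|
|train        stone|
|pharmacy   evening|
|we  matrix  system|
|bean how          |

Derivation:
Line 1: ['for', 'be', 'system'] (min_width=13, slack=5)
Line 2: ['message', 'brick', 'fox'] (min_width=17, slack=1)
Line 3: ['south', 'slow'] (min_width=10, slack=8)
Line 4: ['mountain', 'rectangle'] (min_width=18, slack=0)
Line 5: ['train', 'stone'] (min_width=11, slack=7)
Line 6: ['pharmacy', 'evening'] (min_width=16, slack=2)
Line 7: ['we', 'matrix', 'system'] (min_width=16, slack=2)
Line 8: ['bean', 'how'] (min_width=8, slack=10)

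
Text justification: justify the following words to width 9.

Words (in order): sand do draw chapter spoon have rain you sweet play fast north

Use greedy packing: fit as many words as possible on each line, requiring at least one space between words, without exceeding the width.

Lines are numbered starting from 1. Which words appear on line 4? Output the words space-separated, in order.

Answer: spoon

Derivation:
Line 1: ['sand', 'do'] (min_width=7, slack=2)
Line 2: ['draw'] (min_width=4, slack=5)
Line 3: ['chapter'] (min_width=7, slack=2)
Line 4: ['spoon'] (min_width=5, slack=4)
Line 5: ['have', 'rain'] (min_width=9, slack=0)
Line 6: ['you', 'sweet'] (min_width=9, slack=0)
Line 7: ['play', 'fast'] (min_width=9, slack=0)
Line 8: ['north'] (min_width=5, slack=4)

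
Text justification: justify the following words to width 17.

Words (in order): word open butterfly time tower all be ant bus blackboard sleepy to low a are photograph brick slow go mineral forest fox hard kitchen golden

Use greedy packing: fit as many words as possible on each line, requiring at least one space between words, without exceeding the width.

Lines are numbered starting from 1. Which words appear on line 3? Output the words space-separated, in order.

Answer: tower all be ant

Derivation:
Line 1: ['word', 'open'] (min_width=9, slack=8)
Line 2: ['butterfly', 'time'] (min_width=14, slack=3)
Line 3: ['tower', 'all', 'be', 'ant'] (min_width=16, slack=1)
Line 4: ['bus', 'blackboard'] (min_width=14, slack=3)
Line 5: ['sleepy', 'to', 'low', 'a'] (min_width=15, slack=2)
Line 6: ['are', 'photograph'] (min_width=14, slack=3)
Line 7: ['brick', 'slow', 'go'] (min_width=13, slack=4)
Line 8: ['mineral', 'forest'] (min_width=14, slack=3)
Line 9: ['fox', 'hard', 'kitchen'] (min_width=16, slack=1)
Line 10: ['golden'] (min_width=6, slack=11)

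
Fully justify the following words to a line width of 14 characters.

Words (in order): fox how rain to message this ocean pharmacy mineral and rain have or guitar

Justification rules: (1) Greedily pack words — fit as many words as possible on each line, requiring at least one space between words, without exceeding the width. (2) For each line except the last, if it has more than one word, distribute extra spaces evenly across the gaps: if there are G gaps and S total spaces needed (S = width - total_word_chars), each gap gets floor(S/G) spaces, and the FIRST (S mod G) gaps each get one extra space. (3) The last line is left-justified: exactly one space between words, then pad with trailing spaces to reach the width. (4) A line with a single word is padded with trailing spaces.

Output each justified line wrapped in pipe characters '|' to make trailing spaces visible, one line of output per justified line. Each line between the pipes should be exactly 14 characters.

Line 1: ['fox', 'how', 'rain'] (min_width=12, slack=2)
Line 2: ['to', 'message'] (min_width=10, slack=4)
Line 3: ['this', 'ocean'] (min_width=10, slack=4)
Line 4: ['pharmacy'] (min_width=8, slack=6)
Line 5: ['mineral', 'and'] (min_width=11, slack=3)
Line 6: ['rain', 'have', 'or'] (min_width=12, slack=2)
Line 7: ['guitar'] (min_width=6, slack=8)

Answer: |fox  how  rain|
|to     message|
|this     ocean|
|pharmacy      |
|mineral    and|
|rain  have  or|
|guitar        |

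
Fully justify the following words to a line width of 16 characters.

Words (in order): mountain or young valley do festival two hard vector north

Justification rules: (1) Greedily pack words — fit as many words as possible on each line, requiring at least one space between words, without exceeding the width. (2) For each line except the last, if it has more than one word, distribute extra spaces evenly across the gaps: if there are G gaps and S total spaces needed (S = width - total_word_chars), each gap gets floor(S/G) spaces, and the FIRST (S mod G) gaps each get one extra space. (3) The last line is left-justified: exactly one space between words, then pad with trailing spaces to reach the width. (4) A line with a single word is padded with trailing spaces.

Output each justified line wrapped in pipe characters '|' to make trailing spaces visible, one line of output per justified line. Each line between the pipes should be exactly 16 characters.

Answer: |mountain      or|
|young  valley do|
|festival     two|
|hard      vector|
|north           |

Derivation:
Line 1: ['mountain', 'or'] (min_width=11, slack=5)
Line 2: ['young', 'valley', 'do'] (min_width=15, slack=1)
Line 3: ['festival', 'two'] (min_width=12, slack=4)
Line 4: ['hard', 'vector'] (min_width=11, slack=5)
Line 5: ['north'] (min_width=5, slack=11)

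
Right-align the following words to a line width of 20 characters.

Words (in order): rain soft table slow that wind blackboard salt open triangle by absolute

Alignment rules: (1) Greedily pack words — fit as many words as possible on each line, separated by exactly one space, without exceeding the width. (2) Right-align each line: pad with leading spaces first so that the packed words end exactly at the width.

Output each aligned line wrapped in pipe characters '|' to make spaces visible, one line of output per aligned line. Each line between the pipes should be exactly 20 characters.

Line 1: ['rain', 'soft', 'table', 'slow'] (min_width=20, slack=0)
Line 2: ['that', 'wind', 'blackboard'] (min_width=20, slack=0)
Line 3: ['salt', 'open', 'triangle'] (min_width=18, slack=2)
Line 4: ['by', 'absolute'] (min_width=11, slack=9)

Answer: |rain soft table slow|
|that wind blackboard|
|  salt open triangle|
|         by absolute|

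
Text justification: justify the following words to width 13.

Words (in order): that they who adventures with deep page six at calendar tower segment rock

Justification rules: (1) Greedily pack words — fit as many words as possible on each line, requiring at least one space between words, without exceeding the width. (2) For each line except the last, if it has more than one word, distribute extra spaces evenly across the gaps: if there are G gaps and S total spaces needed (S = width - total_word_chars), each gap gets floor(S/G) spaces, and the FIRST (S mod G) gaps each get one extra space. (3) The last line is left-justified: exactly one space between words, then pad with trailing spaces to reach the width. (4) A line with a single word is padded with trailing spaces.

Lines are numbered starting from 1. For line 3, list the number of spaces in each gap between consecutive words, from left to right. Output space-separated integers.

Answer: 5

Derivation:
Line 1: ['that', 'they', 'who'] (min_width=13, slack=0)
Line 2: ['adventures'] (min_width=10, slack=3)
Line 3: ['with', 'deep'] (min_width=9, slack=4)
Line 4: ['page', 'six', 'at'] (min_width=11, slack=2)
Line 5: ['calendar'] (min_width=8, slack=5)
Line 6: ['tower', 'segment'] (min_width=13, slack=0)
Line 7: ['rock'] (min_width=4, slack=9)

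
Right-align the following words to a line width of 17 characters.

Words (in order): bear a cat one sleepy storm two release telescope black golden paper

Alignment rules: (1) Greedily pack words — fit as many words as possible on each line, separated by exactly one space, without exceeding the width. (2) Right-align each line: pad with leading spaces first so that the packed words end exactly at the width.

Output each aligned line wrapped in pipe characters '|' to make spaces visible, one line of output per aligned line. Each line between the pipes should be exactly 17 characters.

Answer: |   bear a cat one|
| sleepy storm two|
|release telescope|
|     black golden|
|            paper|

Derivation:
Line 1: ['bear', 'a', 'cat', 'one'] (min_width=14, slack=3)
Line 2: ['sleepy', 'storm', 'two'] (min_width=16, slack=1)
Line 3: ['release', 'telescope'] (min_width=17, slack=0)
Line 4: ['black', 'golden'] (min_width=12, slack=5)
Line 5: ['paper'] (min_width=5, slack=12)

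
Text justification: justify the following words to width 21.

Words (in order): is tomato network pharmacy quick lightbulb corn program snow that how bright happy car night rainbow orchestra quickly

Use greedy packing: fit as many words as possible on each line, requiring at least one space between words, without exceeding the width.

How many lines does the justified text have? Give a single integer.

Line 1: ['is', 'tomato', 'network'] (min_width=17, slack=4)
Line 2: ['pharmacy', 'quick'] (min_width=14, slack=7)
Line 3: ['lightbulb', 'corn'] (min_width=14, slack=7)
Line 4: ['program', 'snow', 'that', 'how'] (min_width=21, slack=0)
Line 5: ['bright', 'happy', 'car'] (min_width=16, slack=5)
Line 6: ['night', 'rainbow'] (min_width=13, slack=8)
Line 7: ['orchestra', 'quickly'] (min_width=17, slack=4)
Total lines: 7

Answer: 7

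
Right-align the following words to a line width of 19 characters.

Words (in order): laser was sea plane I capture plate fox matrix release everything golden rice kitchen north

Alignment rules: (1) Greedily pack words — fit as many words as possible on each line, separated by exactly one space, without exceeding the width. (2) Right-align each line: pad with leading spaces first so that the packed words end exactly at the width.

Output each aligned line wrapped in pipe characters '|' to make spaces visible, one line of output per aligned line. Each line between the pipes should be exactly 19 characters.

Answer: |laser was sea plane|
|I capture plate fox|
|     matrix release|
|  everything golden|
| rice kitchen north|

Derivation:
Line 1: ['laser', 'was', 'sea', 'plane'] (min_width=19, slack=0)
Line 2: ['I', 'capture', 'plate', 'fox'] (min_width=19, slack=0)
Line 3: ['matrix', 'release'] (min_width=14, slack=5)
Line 4: ['everything', 'golden'] (min_width=17, slack=2)
Line 5: ['rice', 'kitchen', 'north'] (min_width=18, slack=1)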